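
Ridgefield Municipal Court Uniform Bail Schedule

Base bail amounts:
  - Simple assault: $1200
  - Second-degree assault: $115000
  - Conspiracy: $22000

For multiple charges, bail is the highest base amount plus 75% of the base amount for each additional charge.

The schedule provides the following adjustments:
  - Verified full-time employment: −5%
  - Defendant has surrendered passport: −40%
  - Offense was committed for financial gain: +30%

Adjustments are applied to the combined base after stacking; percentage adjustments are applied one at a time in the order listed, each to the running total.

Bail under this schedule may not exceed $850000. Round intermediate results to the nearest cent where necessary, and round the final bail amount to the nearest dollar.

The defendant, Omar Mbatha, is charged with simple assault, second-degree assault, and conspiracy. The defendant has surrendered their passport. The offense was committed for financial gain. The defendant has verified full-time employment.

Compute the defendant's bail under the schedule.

Base amounts from the schedule: simple assault $1200; second-degree assault $115000; conspiracy $22000.
Stacking rule: highest base plus 75% of each additional charge. Highest is second-degree assault at $115000. Additional: $1200 × 75% = $900; $22000 × 75% = $16500. Combined base = $115000 + $17400 = $132400.
Verified full-time employment (−5%): $132400 × 0.95 = $125780.
Defendant has surrendered passport (−40%): $125780 × 0.6 = $75468.
Offense was committed for financial gain (+30%): $75468 × 1.3 = $98108.40.
$98108.40 is within the $850000 maximum.
Rounded to the nearest dollar: $98108.

$98108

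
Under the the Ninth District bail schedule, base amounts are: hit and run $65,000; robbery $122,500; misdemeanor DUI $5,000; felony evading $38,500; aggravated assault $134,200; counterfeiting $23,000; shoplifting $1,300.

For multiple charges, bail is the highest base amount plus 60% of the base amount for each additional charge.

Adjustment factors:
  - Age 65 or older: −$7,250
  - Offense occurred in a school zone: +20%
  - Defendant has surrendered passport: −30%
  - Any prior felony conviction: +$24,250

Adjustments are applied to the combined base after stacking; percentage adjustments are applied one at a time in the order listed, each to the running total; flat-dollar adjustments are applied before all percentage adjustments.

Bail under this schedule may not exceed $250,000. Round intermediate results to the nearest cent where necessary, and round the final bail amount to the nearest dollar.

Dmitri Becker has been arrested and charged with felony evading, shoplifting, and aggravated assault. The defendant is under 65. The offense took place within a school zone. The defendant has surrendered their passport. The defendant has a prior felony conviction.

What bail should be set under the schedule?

$153,157

Base amounts from the schedule: felony evading $38,500; shoplifting $1,300; aggravated assault $134,200.
Stacking rule: highest base plus 60% of each additional charge. Highest is aggravated assault at $134,200. Additional: $38,500 × 60% = $23,100; $1,300 × 60% = $780. Combined base = $134,200 + $23,880 = $158,080.
Any prior felony conviction (+$24,250 flat): $158,080 + $24,250 = $182,330.
Offense occurred in a school zone (+20%): $182,330 × 1.2 = $218,796.
Defendant has surrendered passport (−30%): $218,796 × 0.7 = $153,157.20.
$153,157.20 is within the $250,000 maximum.
Rounded to the nearest dollar: $153,157.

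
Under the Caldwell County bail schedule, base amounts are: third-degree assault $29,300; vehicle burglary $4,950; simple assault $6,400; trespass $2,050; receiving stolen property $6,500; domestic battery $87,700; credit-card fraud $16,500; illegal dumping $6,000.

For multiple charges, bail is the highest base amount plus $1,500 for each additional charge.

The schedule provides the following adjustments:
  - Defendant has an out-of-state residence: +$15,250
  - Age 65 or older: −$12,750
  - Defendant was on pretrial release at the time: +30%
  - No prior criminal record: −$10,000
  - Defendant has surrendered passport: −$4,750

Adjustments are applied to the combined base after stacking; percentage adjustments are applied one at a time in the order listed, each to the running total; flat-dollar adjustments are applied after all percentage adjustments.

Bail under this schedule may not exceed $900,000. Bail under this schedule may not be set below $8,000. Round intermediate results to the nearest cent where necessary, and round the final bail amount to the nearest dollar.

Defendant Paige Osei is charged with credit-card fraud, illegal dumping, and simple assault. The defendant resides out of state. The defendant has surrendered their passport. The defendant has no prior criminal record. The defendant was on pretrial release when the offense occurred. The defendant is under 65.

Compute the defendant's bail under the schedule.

Base amounts from the schedule: credit-card fraud $16,500; illegal dumping $6,000; simple assault $6,400.
Stacking rule: highest base plus $1,500 per additional charge. Highest is credit-card fraud at $16,500; 2 additional charges → +$3,000. Combined base = $19,500.
Defendant was on pretrial release at the time (+30%): $19,500 × 1.3 = $25,350.
Defendant has an out-of-state residence (+$15,250 flat): $25,350 + $15,250 = $40,600.
No prior criminal record (−$10,000 flat): $40,600 − $10,000 = $30,600.
Defendant has surrendered passport (−$4,750 flat): $30,600 − $4,750 = $25,850.
$25,850 is within the $900,000 maximum.
$25,850 is at or above the $8,000 minimum.

$25,850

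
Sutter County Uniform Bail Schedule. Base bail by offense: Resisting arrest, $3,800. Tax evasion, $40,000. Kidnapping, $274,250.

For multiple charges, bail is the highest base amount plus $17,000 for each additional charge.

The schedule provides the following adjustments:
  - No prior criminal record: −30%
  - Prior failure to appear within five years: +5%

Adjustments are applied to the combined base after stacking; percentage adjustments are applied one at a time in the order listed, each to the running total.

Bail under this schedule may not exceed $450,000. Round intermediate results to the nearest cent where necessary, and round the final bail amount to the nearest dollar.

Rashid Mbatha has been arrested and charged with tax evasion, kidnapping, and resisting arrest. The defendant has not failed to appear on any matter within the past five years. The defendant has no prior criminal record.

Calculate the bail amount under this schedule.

$215,775

Base amounts from the schedule: tax evasion $40,000; kidnapping $274,250; resisting arrest $3,800.
Stacking rule: highest base plus $17,000 per additional charge. Highest is kidnapping at $274,250; 2 additional charges → +$34,000. Combined base = $308,250.
No prior criminal record (−30%): $308,250 × 0.7 = $215,775.
$215,775 is within the $450,000 maximum.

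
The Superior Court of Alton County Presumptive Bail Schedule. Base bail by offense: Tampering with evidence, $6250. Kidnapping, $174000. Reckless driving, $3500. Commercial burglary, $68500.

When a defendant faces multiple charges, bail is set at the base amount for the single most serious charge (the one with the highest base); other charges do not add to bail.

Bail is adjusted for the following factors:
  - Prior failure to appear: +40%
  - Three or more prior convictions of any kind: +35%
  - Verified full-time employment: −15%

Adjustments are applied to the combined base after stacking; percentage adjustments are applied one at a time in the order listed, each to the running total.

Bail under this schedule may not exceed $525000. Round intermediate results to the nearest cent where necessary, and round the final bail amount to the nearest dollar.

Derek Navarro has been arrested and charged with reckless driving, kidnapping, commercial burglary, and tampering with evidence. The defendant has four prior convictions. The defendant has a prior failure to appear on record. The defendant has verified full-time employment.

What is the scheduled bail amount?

$279531

Base amounts from the schedule: reckless driving $3500; kidnapping $174000; commercial burglary $68500; tampering with evidence $6250.
Stacking rule: use the highest base only. Highest is kidnapping at $174000. Combined base = $174000.
Prior failure to appear (+40%): $174000 × 1.4 = $243600.
Three or more prior convictions of any kind (+35%): $243600 × 1.35 = $328860.
Verified full-time employment (−15%): $328860 × 0.85 = $279531.
$279531 is within the $525000 maximum.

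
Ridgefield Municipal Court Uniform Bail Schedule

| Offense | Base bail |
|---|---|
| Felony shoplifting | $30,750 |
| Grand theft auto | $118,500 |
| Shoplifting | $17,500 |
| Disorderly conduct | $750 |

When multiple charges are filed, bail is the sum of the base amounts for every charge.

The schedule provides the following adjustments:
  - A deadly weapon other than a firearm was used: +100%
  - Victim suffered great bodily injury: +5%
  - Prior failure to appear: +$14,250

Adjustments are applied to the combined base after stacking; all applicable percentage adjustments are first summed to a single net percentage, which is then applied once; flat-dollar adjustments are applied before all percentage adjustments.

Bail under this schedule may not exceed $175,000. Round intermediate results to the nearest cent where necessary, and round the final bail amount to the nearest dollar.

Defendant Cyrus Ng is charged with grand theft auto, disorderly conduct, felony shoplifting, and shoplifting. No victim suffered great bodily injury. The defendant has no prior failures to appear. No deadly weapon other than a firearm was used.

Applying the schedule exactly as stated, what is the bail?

Base amounts from the schedule: grand theft auto $118,500; disorderly conduct $750; felony shoplifting $30,750; shoplifting $17,500.
Stacking rule: sum of all bases. $118,500 + $750 + $30,750 + $17,500 = $167,500.
No adjustment factors apply to this defendant.
$167,500 is within the $175,000 maximum.

$167,500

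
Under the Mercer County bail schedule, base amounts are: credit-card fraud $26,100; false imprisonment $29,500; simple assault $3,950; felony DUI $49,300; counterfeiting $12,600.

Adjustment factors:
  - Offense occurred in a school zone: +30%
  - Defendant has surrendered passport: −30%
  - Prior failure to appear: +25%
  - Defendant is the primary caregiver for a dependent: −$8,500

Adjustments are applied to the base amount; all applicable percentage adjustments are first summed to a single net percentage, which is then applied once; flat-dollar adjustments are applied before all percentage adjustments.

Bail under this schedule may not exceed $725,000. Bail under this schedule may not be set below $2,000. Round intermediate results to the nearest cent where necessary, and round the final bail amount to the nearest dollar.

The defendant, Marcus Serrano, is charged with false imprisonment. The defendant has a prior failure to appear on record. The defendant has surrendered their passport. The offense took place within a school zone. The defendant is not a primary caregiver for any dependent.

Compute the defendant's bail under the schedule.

$36,875

Base amounts from the schedule: false imprisonment $29,500.
Single charge. Combined base = $29,500.
Net percentage adjustment: +30% −30% +25% = +25%. $29,500 × 1.25 = $36,875.
$36,875 is within the $725,000 maximum.
$36,875 is at or above the $2,000 minimum.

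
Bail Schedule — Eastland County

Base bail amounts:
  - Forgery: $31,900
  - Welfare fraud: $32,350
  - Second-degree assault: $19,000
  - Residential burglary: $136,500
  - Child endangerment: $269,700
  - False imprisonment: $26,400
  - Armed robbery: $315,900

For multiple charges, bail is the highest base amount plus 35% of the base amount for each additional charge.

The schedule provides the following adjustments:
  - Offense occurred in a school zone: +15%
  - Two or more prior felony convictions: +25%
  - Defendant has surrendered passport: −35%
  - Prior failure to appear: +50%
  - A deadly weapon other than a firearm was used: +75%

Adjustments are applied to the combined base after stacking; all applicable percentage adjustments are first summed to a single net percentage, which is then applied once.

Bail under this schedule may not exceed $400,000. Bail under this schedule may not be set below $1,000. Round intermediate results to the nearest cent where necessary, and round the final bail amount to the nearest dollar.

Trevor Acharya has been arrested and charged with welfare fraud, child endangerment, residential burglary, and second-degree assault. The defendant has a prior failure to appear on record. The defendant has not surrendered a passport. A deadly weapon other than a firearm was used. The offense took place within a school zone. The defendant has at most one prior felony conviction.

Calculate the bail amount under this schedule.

$400,000

Base amounts from the schedule: welfare fraud $32,350; child endangerment $269,700; residential burglary $136,500; second-degree assault $19,000.
Stacking rule: highest base plus 35% of each additional charge. Highest is child endangerment at $269,700. Additional: $32,350 × 35% = $11,322.50; $136,500 × 35% = $47,775; $19,000 × 35% = $6,650. Combined base = $269,700 + $65,747.50 = $335,447.50.
Net percentage adjustment: +15% +50% +75% = +140%. $335,447.50 × 2.4 = $805,074.
Result $805,074 exceeds the maximum of $400,000; bail is capped at $400,000.
$400,000 is at or above the $1,000 minimum.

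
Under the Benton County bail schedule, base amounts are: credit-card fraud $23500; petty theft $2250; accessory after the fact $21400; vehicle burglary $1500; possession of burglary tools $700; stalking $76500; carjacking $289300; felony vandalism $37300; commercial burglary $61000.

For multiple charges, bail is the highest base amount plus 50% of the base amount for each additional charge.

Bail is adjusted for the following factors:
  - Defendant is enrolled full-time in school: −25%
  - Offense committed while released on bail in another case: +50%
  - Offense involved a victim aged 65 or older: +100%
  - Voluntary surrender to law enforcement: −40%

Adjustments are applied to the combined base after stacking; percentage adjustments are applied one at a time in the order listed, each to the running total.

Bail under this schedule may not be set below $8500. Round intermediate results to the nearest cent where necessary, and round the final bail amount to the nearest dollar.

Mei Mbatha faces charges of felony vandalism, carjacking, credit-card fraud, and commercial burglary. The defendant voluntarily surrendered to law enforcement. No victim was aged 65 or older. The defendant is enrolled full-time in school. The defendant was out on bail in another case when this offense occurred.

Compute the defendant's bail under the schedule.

$236385

Base amounts from the schedule: felony vandalism $37300; carjacking $289300; credit-card fraud $23500; commercial burglary $61000.
Stacking rule: highest base plus 50% of each additional charge. Highest is carjacking at $289300. Additional: $37300 × 50% = $18650; $23500 × 50% = $11750; $61000 × 50% = $30500. Combined base = $289300 + $60900 = $350200.
Defendant is enrolled full-time in school (−25%): $350200 × 0.75 = $262650.
Offense committed while released on bail in another case (+50%): $262650 × 1.5 = $393975.
Voluntary surrender to law enforcement (−40%): $393975 × 0.6 = $236385.
$236385 is at or above the $8500 minimum.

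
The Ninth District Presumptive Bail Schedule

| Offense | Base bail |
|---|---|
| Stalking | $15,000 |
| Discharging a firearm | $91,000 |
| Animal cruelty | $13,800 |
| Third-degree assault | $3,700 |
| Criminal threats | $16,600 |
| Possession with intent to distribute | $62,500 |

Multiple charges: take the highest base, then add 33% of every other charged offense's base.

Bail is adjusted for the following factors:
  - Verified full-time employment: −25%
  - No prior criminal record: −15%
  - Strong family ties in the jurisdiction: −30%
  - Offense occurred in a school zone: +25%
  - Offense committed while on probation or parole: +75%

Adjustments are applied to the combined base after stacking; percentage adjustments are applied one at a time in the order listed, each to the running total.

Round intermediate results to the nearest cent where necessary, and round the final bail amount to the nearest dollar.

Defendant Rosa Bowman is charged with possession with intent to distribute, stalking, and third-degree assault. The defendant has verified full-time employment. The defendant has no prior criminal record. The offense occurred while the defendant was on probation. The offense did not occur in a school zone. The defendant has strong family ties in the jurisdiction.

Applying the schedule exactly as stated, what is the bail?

$53,628

Base amounts from the schedule: possession with intent to distribute $62,500; stalking $15,000; third-degree assault $3,700.
Stacking rule: highest base plus 33% of each additional charge. Highest is possession with intent to distribute at $62,500. Additional: $15,000 × 33% = $4,950; $3,700 × 33% = $1,221. Combined base = $62,500 + $6,171 = $68,671.
Verified full-time employment (−25%): $68,671 × 0.75 = $51,503.25.
No prior criminal record (−15%): $51,503.25 × 0.85 = $43,777.76.
Strong family ties in the jurisdiction (−30%): $43,777.76 × 0.7 = $30,644.43.
Offense committed while on probation or parole (+75%): $30,644.43 × 1.75 = $53,627.75.
Rounded to the nearest dollar: $53,628.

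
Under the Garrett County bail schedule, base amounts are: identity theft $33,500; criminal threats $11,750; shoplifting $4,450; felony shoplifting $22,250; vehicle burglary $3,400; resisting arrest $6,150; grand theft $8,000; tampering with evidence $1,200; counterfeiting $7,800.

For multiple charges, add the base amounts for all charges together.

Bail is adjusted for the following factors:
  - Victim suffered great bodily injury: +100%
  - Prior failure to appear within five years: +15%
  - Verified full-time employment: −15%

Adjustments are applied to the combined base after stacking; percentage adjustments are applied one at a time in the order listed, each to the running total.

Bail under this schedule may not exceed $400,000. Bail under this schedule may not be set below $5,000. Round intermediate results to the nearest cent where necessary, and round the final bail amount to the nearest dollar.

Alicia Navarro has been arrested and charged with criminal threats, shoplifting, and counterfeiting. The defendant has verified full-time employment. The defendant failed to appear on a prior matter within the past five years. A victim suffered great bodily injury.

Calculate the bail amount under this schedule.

$46,920

Base amounts from the schedule: criminal threats $11,750; shoplifting $4,450; counterfeiting $7,800.
Stacking rule: sum of all bases. $11,750 + $4,450 + $7,800 = $24,000.
Victim suffered great bodily injury (+100%): $24,000 × 2 = $48,000.
Prior failure to appear within five years (+15%): $48,000 × 1.15 = $55,200.
Verified full-time employment (−15%): $55,200 × 0.85 = $46,920.
$46,920 is within the $400,000 maximum.
$46,920 is at or above the $5,000 minimum.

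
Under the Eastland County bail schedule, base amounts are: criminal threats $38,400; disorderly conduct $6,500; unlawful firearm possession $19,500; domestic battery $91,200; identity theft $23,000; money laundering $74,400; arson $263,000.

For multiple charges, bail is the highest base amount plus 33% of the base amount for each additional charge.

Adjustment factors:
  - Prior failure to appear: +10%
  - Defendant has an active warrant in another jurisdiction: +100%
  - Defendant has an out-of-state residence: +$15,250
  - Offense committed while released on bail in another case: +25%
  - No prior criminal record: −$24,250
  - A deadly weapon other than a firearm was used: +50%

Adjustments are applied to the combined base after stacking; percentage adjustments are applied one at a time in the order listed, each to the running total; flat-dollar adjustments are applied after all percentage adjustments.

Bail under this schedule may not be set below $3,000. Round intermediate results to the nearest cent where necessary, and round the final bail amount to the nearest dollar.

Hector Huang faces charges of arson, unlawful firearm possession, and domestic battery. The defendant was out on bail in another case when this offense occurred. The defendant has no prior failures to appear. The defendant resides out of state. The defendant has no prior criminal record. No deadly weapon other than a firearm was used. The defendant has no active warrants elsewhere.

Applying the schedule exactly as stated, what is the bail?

$365,414

Base amounts from the schedule: arson $263,000; unlawful firearm possession $19,500; domestic battery $91,200.
Stacking rule: highest base plus 33% of each additional charge. Highest is arson at $263,000. Additional: $19,500 × 33% = $6,435; $91,200 × 33% = $30,096. Combined base = $263,000 + $36,531 = $299,531.
Offense committed while released on bail in another case (+25%): $299,531 × 1.25 = $374,413.75.
Defendant has an out-of-state residence (+$15,250 flat): $374,413.75 + $15,250 = $389,663.75.
No prior criminal record (−$24,250 flat): $389,663.75 − $24,250 = $365,413.75.
$365,413.75 is at or above the $3,000 minimum.
Rounded to the nearest dollar: $365,414.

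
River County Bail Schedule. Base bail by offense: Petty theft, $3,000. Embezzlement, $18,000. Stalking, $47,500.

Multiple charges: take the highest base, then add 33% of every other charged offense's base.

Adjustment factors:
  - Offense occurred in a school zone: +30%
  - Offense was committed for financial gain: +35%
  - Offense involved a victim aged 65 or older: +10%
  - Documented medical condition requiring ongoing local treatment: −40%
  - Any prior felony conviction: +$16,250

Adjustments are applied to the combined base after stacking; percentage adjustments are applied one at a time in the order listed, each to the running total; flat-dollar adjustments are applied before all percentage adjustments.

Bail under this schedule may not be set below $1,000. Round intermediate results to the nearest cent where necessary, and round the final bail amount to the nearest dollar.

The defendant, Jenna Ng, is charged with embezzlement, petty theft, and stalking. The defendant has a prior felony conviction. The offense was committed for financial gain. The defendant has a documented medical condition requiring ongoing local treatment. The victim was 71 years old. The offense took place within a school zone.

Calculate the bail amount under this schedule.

$81,869

Base amounts from the schedule: embezzlement $18,000; petty theft $3,000; stalking $47,500.
Stacking rule: highest base plus 33% of each additional charge. Highest is stalking at $47,500. Additional: $18,000 × 33% = $5,940; $3,000 × 33% = $990. Combined base = $47,500 + $6,930 = $54,430.
Any prior felony conviction (+$16,250 flat): $54,430 + $16,250 = $70,680.
Offense occurred in a school zone (+30%): $70,680 × 1.3 = $91,884.
Offense was committed for financial gain (+35%): $91,884 × 1.35 = $124,043.40.
Offense involved a victim aged 65 or older (+10%): $124,043.40 × 1.1 = $136,447.74.
Documented medical condition requiring ongoing local treatment (−40%): $136,447.74 × 0.6 = $81,868.64.
$81,868.64 is at or above the $1,000 minimum.
Rounded to the nearest dollar: $81,869.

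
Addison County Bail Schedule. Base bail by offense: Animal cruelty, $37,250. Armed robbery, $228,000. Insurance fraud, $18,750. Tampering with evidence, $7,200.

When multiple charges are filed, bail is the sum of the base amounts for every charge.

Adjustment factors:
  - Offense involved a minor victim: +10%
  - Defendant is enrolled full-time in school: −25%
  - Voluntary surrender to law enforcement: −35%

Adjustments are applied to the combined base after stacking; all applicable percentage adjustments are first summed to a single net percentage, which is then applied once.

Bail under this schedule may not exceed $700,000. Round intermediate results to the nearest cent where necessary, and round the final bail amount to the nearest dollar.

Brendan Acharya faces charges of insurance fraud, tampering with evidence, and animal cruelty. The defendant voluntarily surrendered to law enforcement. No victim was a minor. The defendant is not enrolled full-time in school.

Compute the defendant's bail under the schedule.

$41,080

Base amounts from the schedule: insurance fraud $18,750; tampering with evidence $7,200; animal cruelty $37,250.
Stacking rule: sum of all bases. $18,750 + $7,200 + $37,250 = $63,200.
Voluntary surrender to law enforcement (−35%): $63,200 × 0.65 = $41,080.
$41,080 is within the $700,000 maximum.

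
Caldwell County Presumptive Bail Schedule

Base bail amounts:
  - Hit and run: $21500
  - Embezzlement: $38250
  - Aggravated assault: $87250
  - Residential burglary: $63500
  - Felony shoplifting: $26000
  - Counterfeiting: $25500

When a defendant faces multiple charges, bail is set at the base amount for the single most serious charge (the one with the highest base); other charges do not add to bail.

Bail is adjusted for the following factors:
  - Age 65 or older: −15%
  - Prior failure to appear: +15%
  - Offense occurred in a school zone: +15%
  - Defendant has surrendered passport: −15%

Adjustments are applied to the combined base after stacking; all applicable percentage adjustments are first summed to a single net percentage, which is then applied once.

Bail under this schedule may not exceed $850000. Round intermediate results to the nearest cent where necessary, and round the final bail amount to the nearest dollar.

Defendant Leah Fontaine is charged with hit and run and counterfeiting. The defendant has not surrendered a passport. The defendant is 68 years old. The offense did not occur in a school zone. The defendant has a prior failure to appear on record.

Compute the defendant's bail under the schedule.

$25500

Base amounts from the schedule: hit and run $21500; counterfeiting $25500.
Stacking rule: use the highest base only. Highest is counterfeiting at $25500. Combined base = $25500.
Net percentage adjustment: −15% +15% = +0%. $25500 × 1 = $25500.
$25500 is within the $850000 maximum.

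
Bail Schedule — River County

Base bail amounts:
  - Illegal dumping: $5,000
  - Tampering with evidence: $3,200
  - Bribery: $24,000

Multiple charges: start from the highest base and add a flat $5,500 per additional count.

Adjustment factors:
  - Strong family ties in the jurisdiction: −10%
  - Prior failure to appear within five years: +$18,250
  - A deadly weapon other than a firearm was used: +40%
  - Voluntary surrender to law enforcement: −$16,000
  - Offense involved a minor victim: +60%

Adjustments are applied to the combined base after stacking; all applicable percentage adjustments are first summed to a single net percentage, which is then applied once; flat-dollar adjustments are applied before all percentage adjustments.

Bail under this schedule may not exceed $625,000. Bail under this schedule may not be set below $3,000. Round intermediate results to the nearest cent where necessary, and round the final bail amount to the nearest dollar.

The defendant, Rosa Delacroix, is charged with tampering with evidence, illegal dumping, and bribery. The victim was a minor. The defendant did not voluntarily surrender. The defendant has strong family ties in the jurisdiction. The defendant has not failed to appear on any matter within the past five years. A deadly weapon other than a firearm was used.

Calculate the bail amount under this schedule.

Base amounts from the schedule: tampering with evidence $3,200; illegal dumping $5,000; bribery $24,000.
Stacking rule: highest base plus $5,500 per additional charge. Highest is bribery at $24,000; 2 additional charges → +$11,000. Combined base = $35,000.
Net percentage adjustment: −10% +40% +60% = +90%. $35,000 × 1.9 = $66,500.
$66,500 is within the $625,000 maximum.
$66,500 is at or above the $3,000 minimum.

$66,500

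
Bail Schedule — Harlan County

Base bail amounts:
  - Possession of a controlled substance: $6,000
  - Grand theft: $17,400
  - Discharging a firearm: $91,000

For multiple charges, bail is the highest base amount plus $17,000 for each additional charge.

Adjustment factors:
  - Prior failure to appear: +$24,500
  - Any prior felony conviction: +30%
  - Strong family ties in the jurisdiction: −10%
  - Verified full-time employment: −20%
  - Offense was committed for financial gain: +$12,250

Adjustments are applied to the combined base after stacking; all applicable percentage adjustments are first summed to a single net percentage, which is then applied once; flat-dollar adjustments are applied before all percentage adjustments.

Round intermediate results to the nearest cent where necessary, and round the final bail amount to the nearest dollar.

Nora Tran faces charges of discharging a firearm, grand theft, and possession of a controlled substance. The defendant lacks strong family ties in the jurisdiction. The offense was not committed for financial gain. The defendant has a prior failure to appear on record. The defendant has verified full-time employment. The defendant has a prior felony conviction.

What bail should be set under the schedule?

Base amounts from the schedule: discharging a firearm $91,000; grand theft $17,400; possession of a controlled substance $6,000.
Stacking rule: highest base plus $17,000 per additional charge. Highest is discharging a firearm at $91,000; 2 additional charges → +$34,000. Combined base = $125,000.
Prior failure to appear (+$24,500 flat): $125,000 + $24,500 = $149,500.
Net percentage adjustment: +30% −20% = +10%. $149,500 × 1.1 = $164,450.

$164,450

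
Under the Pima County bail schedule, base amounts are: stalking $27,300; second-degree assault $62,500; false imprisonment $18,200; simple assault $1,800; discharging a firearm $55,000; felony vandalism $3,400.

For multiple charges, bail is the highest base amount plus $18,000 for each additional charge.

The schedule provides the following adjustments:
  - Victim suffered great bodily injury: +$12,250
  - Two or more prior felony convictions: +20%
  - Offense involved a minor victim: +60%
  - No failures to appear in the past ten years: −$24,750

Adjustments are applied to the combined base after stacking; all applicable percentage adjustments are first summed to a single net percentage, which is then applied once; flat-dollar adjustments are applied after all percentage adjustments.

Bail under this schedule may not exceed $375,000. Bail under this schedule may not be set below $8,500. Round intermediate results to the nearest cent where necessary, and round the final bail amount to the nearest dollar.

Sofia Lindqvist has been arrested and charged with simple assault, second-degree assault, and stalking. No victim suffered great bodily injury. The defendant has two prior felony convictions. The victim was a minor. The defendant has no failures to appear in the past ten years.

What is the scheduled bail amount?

Base amounts from the schedule: simple assault $1,800; second-degree assault $62,500; stalking $27,300.
Stacking rule: highest base plus $18,000 per additional charge. Highest is second-degree assault at $62,500; 2 additional charges → +$36,000. Combined base = $98,500.
Net percentage adjustment: +20% +60% = +80%. $98,500 × 1.8 = $177,300.
No failures to appear in the past ten years (−$24,750 flat): $177,300 − $24,750 = $152,550.
$152,550 is within the $375,000 maximum.
$152,550 is at or above the $8,500 minimum.

$152,550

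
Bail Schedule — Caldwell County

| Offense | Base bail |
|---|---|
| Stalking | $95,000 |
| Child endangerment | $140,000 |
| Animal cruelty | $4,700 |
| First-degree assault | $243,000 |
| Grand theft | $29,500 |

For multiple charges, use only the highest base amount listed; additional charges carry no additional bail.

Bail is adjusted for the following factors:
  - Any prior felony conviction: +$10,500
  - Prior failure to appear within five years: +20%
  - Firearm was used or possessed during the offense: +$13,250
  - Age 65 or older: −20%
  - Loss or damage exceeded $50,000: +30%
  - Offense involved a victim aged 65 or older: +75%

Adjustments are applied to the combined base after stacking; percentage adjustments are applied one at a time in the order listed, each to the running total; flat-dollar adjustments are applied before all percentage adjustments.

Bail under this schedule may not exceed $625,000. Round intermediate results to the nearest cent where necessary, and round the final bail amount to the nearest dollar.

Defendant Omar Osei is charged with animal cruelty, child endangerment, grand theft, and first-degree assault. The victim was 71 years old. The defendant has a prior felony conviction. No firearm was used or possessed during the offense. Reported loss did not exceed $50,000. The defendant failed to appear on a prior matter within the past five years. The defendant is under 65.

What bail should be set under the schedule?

Base amounts from the schedule: animal cruelty $4,700; child endangerment $140,000; grand theft $29,500; first-degree assault $243,000.
Stacking rule: use the highest base only. Highest is first-degree assault at $243,000. Combined base = $243,000.
Any prior felony conviction (+$10,500 flat): $243,000 + $10,500 = $253,500.
Prior failure to appear within five years (+20%): $253,500 × 1.2 = $304,200.
Offense involved a victim aged 65 or older (+75%): $304,200 × 1.75 = $532,350.
$532,350 is within the $625,000 maximum.

$532,350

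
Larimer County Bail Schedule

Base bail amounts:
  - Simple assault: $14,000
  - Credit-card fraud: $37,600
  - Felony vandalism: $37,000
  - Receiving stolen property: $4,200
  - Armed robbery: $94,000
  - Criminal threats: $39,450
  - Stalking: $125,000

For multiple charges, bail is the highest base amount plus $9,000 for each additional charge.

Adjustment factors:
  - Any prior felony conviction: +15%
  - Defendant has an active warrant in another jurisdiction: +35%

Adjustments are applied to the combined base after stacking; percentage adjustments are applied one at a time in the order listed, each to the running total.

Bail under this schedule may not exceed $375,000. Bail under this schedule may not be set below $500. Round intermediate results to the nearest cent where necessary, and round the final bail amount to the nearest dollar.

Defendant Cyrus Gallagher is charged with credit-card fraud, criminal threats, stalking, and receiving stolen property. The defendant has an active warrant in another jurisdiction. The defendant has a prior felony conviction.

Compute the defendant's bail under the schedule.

$235,980

Base amounts from the schedule: credit-card fraud $37,600; criminal threats $39,450; stalking $125,000; receiving stolen property $4,200.
Stacking rule: highest base plus $9,000 per additional charge. Highest is stalking at $125,000; 3 additional charges → +$27,000. Combined base = $152,000.
Any prior felony conviction (+15%): $152,000 × 1.15 = $174,800.
Defendant has an active warrant in another jurisdiction (+35%): $174,800 × 1.35 = $235,980.
$235,980 is within the $375,000 maximum.
$235,980 is at or above the $500 minimum.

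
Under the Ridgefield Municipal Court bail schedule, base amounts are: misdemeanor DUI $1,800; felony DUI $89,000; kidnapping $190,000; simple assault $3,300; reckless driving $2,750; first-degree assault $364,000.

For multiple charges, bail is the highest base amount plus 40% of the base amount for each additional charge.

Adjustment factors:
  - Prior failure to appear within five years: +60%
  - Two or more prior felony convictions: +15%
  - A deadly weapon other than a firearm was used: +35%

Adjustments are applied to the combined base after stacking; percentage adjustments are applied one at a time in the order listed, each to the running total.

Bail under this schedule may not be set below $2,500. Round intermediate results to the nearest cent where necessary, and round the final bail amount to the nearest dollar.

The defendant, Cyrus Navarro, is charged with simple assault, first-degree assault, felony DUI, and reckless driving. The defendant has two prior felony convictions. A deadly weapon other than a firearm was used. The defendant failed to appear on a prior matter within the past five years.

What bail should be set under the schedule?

Base amounts from the schedule: simple assault $3,300; first-degree assault $364,000; felony DUI $89,000; reckless driving $2,750.
Stacking rule: highest base plus 40% of each additional charge. Highest is first-degree assault at $364,000. Additional: $3,300 × 40% = $1,320; $89,000 × 40% = $35,600; $2,750 × 40% = $1,100. Combined base = $364,000 + $38,020 = $402,020.
Prior failure to appear within five years (+60%): $402,020 × 1.6 = $643,232.
Two or more prior felony convictions (+15%): $643,232 × 1.15 = $739,716.80.
A deadly weapon other than a firearm was used (+35%): $739,716.80 × 1.35 = $998,617.68.
$998,617.68 is at or above the $2,500 minimum.
Rounded to the nearest dollar: $998,618.

$998,618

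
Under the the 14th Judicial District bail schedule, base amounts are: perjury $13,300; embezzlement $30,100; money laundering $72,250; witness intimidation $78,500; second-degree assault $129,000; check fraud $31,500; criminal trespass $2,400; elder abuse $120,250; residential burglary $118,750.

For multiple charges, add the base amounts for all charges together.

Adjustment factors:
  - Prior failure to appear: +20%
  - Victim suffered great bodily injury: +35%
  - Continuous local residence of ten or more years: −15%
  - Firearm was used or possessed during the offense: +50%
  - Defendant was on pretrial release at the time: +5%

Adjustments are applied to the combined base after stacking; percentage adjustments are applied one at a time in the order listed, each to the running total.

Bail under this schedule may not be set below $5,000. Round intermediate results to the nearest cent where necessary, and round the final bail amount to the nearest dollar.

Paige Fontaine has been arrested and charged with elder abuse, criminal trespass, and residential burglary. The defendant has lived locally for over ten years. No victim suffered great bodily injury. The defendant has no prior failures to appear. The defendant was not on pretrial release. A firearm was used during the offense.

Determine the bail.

Base amounts from the schedule: elder abuse $120,250; criminal trespass $2,400; residential burglary $118,750.
Stacking rule: sum of all bases. $120,250 + $2,400 + $118,750 = $241,400.
Continuous local residence of ten or more years (−15%): $241,400 × 0.85 = $205,190.
Firearm was used or possessed during the offense (+50%): $205,190 × 1.5 = $307,785.
$307,785 is at or above the $5,000 minimum.

$307,785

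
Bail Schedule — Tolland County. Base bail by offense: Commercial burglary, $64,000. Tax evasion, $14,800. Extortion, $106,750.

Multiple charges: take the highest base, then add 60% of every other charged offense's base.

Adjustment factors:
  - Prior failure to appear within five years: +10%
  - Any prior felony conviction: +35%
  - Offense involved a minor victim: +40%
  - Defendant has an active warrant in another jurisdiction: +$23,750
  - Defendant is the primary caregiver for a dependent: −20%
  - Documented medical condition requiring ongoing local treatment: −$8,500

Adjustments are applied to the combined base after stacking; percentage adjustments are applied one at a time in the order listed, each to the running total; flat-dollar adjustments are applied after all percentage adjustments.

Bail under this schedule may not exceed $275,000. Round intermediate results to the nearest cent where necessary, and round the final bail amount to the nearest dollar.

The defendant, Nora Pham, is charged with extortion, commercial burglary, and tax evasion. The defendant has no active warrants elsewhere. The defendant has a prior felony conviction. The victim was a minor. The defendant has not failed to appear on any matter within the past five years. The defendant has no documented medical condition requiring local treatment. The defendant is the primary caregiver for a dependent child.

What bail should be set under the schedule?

$232,893

Base amounts from the schedule: extortion $106,750; commercial burglary $64,000; tax evasion $14,800.
Stacking rule: highest base plus 60% of each additional charge. Highest is extortion at $106,750. Additional: $64,000 × 60% = $38,400; $14,800 × 60% = $8,880. Combined base = $106,750 + $47,280 = $154,030.
Any prior felony conviction (+35%): $154,030 × 1.35 = $207,940.50.
Offense involved a minor victim (+40%): $207,940.50 × 1.4 = $291,116.70.
Defendant is the primary caregiver for a dependent (−20%): $291,116.70 × 0.8 = $232,893.36.
$232,893.36 is within the $275,000 maximum.
Rounded to the nearest dollar: $232,893.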